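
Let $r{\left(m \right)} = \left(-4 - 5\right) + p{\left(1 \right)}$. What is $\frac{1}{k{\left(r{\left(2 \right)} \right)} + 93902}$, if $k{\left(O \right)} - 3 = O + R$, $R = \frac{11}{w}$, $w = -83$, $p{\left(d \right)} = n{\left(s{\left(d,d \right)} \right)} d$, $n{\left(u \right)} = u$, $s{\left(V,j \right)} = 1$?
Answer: $\frac{83}{7793440} \approx 1.065 \cdot 10^{-5}$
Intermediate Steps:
$p{\left(d \right)} = d$ ($p{\left(d \right)} = 1 d = d$)
$r{\left(m \right)} = -8$ ($r{\left(m \right)} = \left(-4 - 5\right) + 1 = -9 + 1 = -8$)
$R = - \frac{11}{83}$ ($R = \frac{11}{-83} = 11 \left(- \frac{1}{83}\right) = - \frac{11}{83} \approx -0.13253$)
$k{\left(O \right)} = \frac{238}{83} + O$ ($k{\left(O \right)} = 3 + \left(O - \frac{11}{83}\right) = 3 + \left(- \frac{11}{83} + O\right) = \frac{238}{83} + O$)
$\frac{1}{k{\left(r{\left(2 \right)} \right)} + 93902} = \frac{1}{\left(\frac{238}{83} - 8\right) + 93902} = \frac{1}{- \frac{426}{83} + 93902} = \frac{1}{\frac{7793440}{83}} = \frac{83}{7793440}$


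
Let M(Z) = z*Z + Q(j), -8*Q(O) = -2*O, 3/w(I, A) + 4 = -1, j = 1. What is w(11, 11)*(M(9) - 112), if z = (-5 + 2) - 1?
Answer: 1773/20 ≈ 88.650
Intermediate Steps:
w(I, A) = -⅗ (w(I, A) = 3/(-4 - 1) = 3/(-5) = 3*(-⅕) = -⅗)
Q(O) = O/4 (Q(O) = -(-1)*O/4 = O/4)
z = -4 (z = -3 - 1 = -4)
M(Z) = ¼ - 4*Z (M(Z) = -4*Z + (¼)*1 = -4*Z + ¼ = ¼ - 4*Z)
w(11, 11)*(M(9) - 112) = -3*((¼ - 4*9) - 112)/5 = -3*((¼ - 36) - 112)/5 = -3*(-143/4 - 112)/5 = -⅗*(-591/4) = 1773/20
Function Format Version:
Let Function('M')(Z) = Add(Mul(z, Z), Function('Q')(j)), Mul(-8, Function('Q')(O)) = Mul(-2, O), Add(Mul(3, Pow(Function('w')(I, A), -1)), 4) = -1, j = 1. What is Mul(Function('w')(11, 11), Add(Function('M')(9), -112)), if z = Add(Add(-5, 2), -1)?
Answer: Rational(1773, 20) ≈ 88.650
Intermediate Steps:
Function('w')(I, A) = Rational(-3, 5) (Function('w')(I, A) = Mul(3, Pow(Add(-4, -1), -1)) = Mul(3, Pow(-5, -1)) = Mul(3, Rational(-1, 5)) = Rational(-3, 5))
Function('Q')(O) = Mul(Rational(1, 4), O) (Function('Q')(O) = Mul(Rational(-1, 8), Mul(-2, O)) = Mul(Rational(1, 4), O))
z = -4 (z = Add(-3, -1) = -4)
Function('M')(Z) = Add(Rational(1, 4), Mul(-4, Z)) (Function('M')(Z) = Add(Mul(-4, Z), Mul(Rational(1, 4), 1)) = Add(Mul(-4, Z), Rational(1, 4)) = Add(Rational(1, 4), Mul(-4, Z)))
Mul(Function('w')(11, 11), Add(Function('M')(9), -112)) = Mul(Rational(-3, 5), Add(Add(Rational(1, 4), Mul(-4, 9)), -112)) = Mul(Rational(-3, 5), Add(Add(Rational(1, 4), -36), -112)) = Mul(Rational(-3, 5), Add(Rational(-143, 4), -112)) = Mul(Rational(-3, 5), Rational(-591, 4)) = Rational(1773, 20)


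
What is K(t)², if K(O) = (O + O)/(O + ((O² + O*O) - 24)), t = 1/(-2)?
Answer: 1/576 ≈ 0.0017361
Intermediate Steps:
t = -½ ≈ -0.50000
K(O) = 2*O/(-24 + O + 2*O²) (K(O) = (2*O)/(O + ((O² + O²) - 24)) = (2*O)/(O + (2*O² - 24)) = (2*O)/(O + (-24 + 2*O²)) = (2*O)/(-24 + O + 2*O²) = 2*O/(-24 + O + 2*O²))
K(t)² = (2*(-½)/(-24 - ½ + 2*(-½)²))² = (2*(-½)/(-24 - ½ + 2*(¼)))² = (2*(-½)/(-24 - ½ + ½))² = (2*(-½)/(-24))² = (2*(-½)*(-1/24))² = (1/24)² = 1/576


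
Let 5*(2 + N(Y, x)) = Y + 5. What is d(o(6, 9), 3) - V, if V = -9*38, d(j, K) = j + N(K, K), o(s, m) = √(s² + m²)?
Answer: 1708/5 + 3*√13 ≈ 352.42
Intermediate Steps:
N(Y, x) = -1 + Y/5 (N(Y, x) = -2 + (Y + 5)/5 = -2 + (5 + Y)/5 = -2 + (1 + Y/5) = -1 + Y/5)
o(s, m) = √(m² + s²)
d(j, K) = -1 + j + K/5 (d(j, K) = j + (-1 + K/5) = -1 + j + K/5)
V = -342
d(o(6, 9), 3) - V = (-1 + √(9² + 6²) + (⅕)*3) - 1*(-342) = (-1 + √(81 + 36) + ⅗) + 342 = (-1 + √117 + ⅗) + 342 = (-1 + 3*√13 + ⅗) + 342 = (-⅖ + 3*√13) + 342 = 1708/5 + 3*√13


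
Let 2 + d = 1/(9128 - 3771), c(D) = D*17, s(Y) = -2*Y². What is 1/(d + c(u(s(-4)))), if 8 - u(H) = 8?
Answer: -5357/10713 ≈ -0.50005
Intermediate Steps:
u(H) = 0 (u(H) = 8 - 1*8 = 8 - 8 = 0)
c(D) = 17*D
d = -10713/5357 (d = -2 + 1/(9128 - 3771) = -2 + 1/5357 = -10713/5357 ≈ -1.9998)
1/(d + c(u(s(-4)))) = 1/(-10713/5357 + 17*0) = 1/(-10713/5357 + 0) = 1/(-10713/5357) = -5357/10713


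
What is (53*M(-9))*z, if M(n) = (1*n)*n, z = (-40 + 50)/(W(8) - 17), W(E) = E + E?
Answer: -42930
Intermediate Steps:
W(E) = 2*E
z = -10 (z = (-40 + 50)/(2*8 - 17) = 10/(16 - 17) = 10/(-1) = 10*(-1) = -10)
M(n) = n**2 (M(n) = n*n = n**2)
(53*M(-9))*z = (53*(-9)**2)*(-10) = (53*81)*(-10) = 4293*(-10) = -42930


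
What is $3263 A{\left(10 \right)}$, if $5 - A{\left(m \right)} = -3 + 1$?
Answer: $22841$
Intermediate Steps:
$A{\left(m \right)} = 7$ ($A{\left(m \right)} = 5 - \left(-3 + 1\right) = 5 - -2 = 5 + 2 = 7$)
$3263 A{\left(10 \right)} = 3263 \cdot 7 = 22841$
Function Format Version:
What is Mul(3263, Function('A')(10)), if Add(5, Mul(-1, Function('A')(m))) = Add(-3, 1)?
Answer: 22841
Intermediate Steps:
Function('A')(m) = 7 (Function('A')(m) = Add(5, Mul(-1, Add(-3, 1))) = Add(5, Mul(-1, -2)) = Add(5, 2) = 7)
Mul(3263, Function('A')(10)) = Mul(3263, 7) = 22841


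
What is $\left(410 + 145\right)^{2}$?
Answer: $308025$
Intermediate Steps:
$\left(410 + 145\right)^{2} = 555^{2} = 308025$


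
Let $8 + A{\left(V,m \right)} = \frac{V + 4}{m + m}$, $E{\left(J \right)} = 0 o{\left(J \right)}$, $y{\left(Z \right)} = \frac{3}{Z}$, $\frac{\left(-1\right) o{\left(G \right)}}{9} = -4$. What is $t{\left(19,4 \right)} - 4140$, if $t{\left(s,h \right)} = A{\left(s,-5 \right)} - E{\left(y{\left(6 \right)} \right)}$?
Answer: $- \frac{41503}{10} \approx -4150.3$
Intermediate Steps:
$o{\left(G \right)} = 36$ ($o{\left(G \right)} = \left(-9\right) \left(-4\right) = 36$)
$E{\left(J \right)} = 0$ ($E{\left(J \right)} = 0 \cdot 36 = 0$)
$A{\left(V,m \right)} = -8 + \frac{4 + V}{2 m}$ ($A{\left(V,m \right)} = -8 + \frac{V + 4}{m + m} = -8 + \frac{4 + V}{2 m}$)
$t{\left(s,h \right)} = - \frac{42}{5} - \frac{s}{10}$ ($t{\left(s,h \right)} = \frac{4 + s - -80}{2 \left(-5\right)} - 0 = \frac{1}{2} \left(- \frac{1}{5}\right) \left(4 + s + 80\right) + 0 = \frac{1}{2} \left(- \frac{1}{5}\right) \left(84 + s\right) + 0 = \left(- \frac{42}{5} - \frac{s}{10}\right) + 0 = - \frac{42}{5} - \frac{s}{10}$)
$t{\left(19,4 \right)} - 4140 = \left(- \frac{42}{5} - \frac{19}{10}\right) - 4140 = - \frac{103}{10} - 4140 = - \frac{41503}{10}$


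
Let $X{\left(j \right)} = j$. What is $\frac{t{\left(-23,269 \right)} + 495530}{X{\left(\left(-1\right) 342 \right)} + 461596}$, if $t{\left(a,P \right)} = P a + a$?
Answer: $\frac{244660}{230627} \approx 1.0608$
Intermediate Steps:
$t{\left(a,P \right)} = a + P a$
$\frac{t{\left(-23,269 \right)} + 495530}{X{\left(\left(-1\right) 342 \right)} + 461596} = \frac{- 23 \left(1 + 269\right) + 495530}{\left(-1\right) 342 + 461596} = \frac{\left(-23\right) 270 + 495530}{-342 + 461596} = \frac{-6210 + 495530}{461254} = 489320 \cdot \frac{1}{461254} = \frac{244660}{230627}$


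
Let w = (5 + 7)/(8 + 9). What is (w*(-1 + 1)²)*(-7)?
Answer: 0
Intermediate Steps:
w = 12/17 ≈ 0.70588
(w*(-1 + 1)²)*(-7) = (12*(-1 + 1)²/17)*(-7) = ((12/17)*0²)*(-7) = ((12/17)*0)*(-7) = 0*(-7) = 0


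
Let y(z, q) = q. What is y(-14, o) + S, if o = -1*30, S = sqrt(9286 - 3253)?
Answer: -30 + sqrt(6033) ≈ 47.672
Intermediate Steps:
S = sqrt(6033) ≈ 77.672
o = -30
y(-14, o) + S = -30 + sqrt(6033)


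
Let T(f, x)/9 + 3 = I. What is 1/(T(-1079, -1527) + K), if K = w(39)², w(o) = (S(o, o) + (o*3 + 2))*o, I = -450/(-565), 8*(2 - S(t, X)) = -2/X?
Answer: 1808/40266511721 ≈ 4.4901e-8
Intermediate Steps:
S(t, X) = 2 + 1/(4*X) (S(t, X) = 2 - (-1)/(4*X) = 2 + 1/(4*X))
I = 90/113 (I = -450*(-1/565) = 90/113 ≈ 0.79646)
T(f, x) = -2241/113 (T(f, x) = -27 + 9*(90/113) = -27 + 810/113 = -2241/113)
w(o) = o*(4 + 3*o + 1/(4*o)) (w(o) = ((2 + 1/(4*o)) + (o*3 + 2))*o = ((2 + 1/(4*o)) + (3*o + 2))*o = ((2 + 1/(4*o)) + (2 + 3*o))*o = (4 + 3*o + 1/(4*o))*o = o*(4 + 3*o + 1/(4*o)))
K = 356341129/16 (K = (¼ + 3*39² + 4*39)² = (¼ + 3*1521 + 156)² = (¼ + 4563 + 156)² = (18877/4)² = 356341129/16 ≈ 2.2271e+7)
1/(T(-1079, -1527) + K) = 1/(-2241/113 + 356341129/16) = 1/(40266511721/1808) = 1808/40266511721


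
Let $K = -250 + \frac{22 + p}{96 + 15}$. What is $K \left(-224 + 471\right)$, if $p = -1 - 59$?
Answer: $- \frac{6863636}{111} \approx -61835.0$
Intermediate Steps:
$p = -60$ ($p = -1 - 59 = -60$)
$K = - \frac{27788}{111}$ ($K = -250 + \frac{22 - 60}{96 + 15} = -250 - \frac{38}{111} = - \frac{27788}{111} \approx -250.34$)
$K \left(-224 + 471\right) = - \frac{27788 \left(-224 + 471\right)}{111} = \left(- \frac{27788}{111}\right) 247 = - \frac{6863636}{111}$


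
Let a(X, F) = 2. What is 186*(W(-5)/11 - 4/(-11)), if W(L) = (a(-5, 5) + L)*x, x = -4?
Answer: 2976/11 ≈ 270.55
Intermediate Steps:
W(L) = -8 - 4*L (W(L) = (2 + L)*(-4) = -8 - 4*L)
186*(W(-5)/11 - 4/(-11)) = 186*((-8 - 4*(-5))/11 - 4/(-11)) = 186*((-8 + 20)*(1/11) - 4*(-1/11)) = 186*(12*(1/11) + 4/11) = 186*(12/11 + 4/11) = 186*(16/11) = 2976/11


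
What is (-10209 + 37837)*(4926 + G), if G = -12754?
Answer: -216271984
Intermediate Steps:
(-10209 + 37837)*(4926 + G) = (-10209 + 37837)*(4926 - 12754) = 27628*(-7828) = -216271984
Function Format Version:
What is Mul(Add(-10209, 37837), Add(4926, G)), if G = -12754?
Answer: -216271984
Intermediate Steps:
Mul(Add(-10209, 37837), Add(4926, G)) = Mul(Add(-10209, 37837), Add(4926, -12754)) = Mul(27628, -7828) = -216271984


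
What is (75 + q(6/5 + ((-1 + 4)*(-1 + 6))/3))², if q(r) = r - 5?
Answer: 145161/25 ≈ 5806.4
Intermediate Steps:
q(r) = -5 + r
(75 + q(6/5 + ((-1 + 4)*(-1 + 6))/3))² = (75 + (-5 + (6/5 + ((-1 + 4)*(-1 + 6))/3)))² = (75 + (-5 + (6*(⅕) + (3*5)*(⅓))))² = (75 + (-5 + (6/5 + 15*(⅓))))² = (75 + (-5 + (6/5 + 5)))² = (75 + (-5 + 31/5))² = (75 + 6/5)² = (381/5)² = 145161/25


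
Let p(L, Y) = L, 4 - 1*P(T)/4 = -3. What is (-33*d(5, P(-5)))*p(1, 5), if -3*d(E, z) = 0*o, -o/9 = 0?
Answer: 0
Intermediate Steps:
o = 0 (o = -9*0 = 0)
P(T) = 28 (P(T) = 16 - 4*(-3) = 16 + 12 = 28)
d(E, z) = 0 (d(E, z) = -0*0 = -⅓*0 = 0)
(-33*d(5, P(-5)))*p(1, 5) = -33*0*1 = 0*1 = 0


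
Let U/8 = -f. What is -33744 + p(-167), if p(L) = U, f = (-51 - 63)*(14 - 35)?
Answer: -52896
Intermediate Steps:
f = 2394 (f = -114*(-21) = 2394)
U = -19152 (U = 8*(-1*2394) = 8*(-2394) = -19152)
p(L) = -19152
-33744 + p(-167) = -33744 - 19152 = -52896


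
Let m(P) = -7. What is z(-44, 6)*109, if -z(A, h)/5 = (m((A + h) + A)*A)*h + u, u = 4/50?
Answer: -5036018/5 ≈ -1.0072e+6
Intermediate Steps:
u = 2/25 (u = 4*(1/50) = 2/25 ≈ 0.080000)
z(A, h) = -⅖ + 35*A*h (z(A, h) = -5*((-7*A)*h + 2/25) = -5*(-7*A*h + 2/25) = -5*(2/25 - 7*A*h) = -⅖ + 35*A*h)
z(-44, 6)*109 = (-⅖ + 35*(-44)*6)*109 = (-⅖ - 9240)*109 = -46202/5*109 = -5036018/5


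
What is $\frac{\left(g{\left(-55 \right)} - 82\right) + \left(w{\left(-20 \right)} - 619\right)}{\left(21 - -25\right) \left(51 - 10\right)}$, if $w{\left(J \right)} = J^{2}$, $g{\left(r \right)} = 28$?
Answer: $- \frac{273}{1886} \approx -0.14475$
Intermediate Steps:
$\frac{\left(g{\left(-55 \right)} - 82\right) + \left(w{\left(-20 \right)} - 619\right)}{\left(21 - -25\right) \left(51 - 10\right)} = \frac{\left(28 - 82\right) + \left(\left(-20\right)^{2} - 619\right)}{\left(21 - -25\right) \left(51 - 10\right)} = \frac{-54 + \left(400 - 619\right)}{\left(21 + 25\right) 41} = \frac{-54 - 219}{46 \cdot 41} = - \frac{273}{1886}$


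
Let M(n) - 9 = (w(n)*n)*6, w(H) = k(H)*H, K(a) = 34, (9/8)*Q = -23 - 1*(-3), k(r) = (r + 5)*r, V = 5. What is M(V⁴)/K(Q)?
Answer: 922851562509/34 ≈ 2.7143e+10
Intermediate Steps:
k(r) = r*(5 + r) (k(r) = (5 + r)*r = r*(5 + r))
Q = -160/9 (Q = 8*(-23 - 1*(-3))/9 = 8*(-23 + 3)/9 = (8/9)*(-20) = -160/9 ≈ -17.778)
w(H) = H²*(5 + H) (w(H) = (H*(5 + H))*H = H²*(5 + H))
M(n) = 9 + 6*n³*(5 + n) (M(n) = 9 + ((n²*(5 + n))*n)*6 = 9 + (n³*(5 + n))*6 = 9 + 6*n³*(5 + n))
M(V⁴)/K(Q) = (9 + 6*(5⁴)³*(5 + 5⁴))/34 = (9 + 6*625³*(5 + 625))*(1/34) = (9 + 6*244140625*630)*(1/34) = (9 + 922851562500)*(1/34) = 922851562509*(1/34) = 922851562509/34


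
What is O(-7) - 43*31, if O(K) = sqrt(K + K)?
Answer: -1333 + I*sqrt(14) ≈ -1333.0 + 3.7417*I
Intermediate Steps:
O(K) = sqrt(2)*sqrt(K) (O(K) = sqrt(2*K) = sqrt(2)*sqrt(K))
O(-7) - 43*31 = sqrt(2)*sqrt(-7) - 43*31 = sqrt(2)*(I*sqrt(7)) - 1333 = I*sqrt(14) - 1333 = -1333 + I*sqrt(14)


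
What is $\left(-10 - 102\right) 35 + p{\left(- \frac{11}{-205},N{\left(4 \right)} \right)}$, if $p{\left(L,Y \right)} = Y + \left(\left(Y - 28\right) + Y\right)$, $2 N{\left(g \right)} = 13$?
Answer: $- \frac{7857}{2} \approx -3928.5$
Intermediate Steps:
$N{\left(g \right)} = \frac{13}{2}$ ($N{\left(g \right)} = \frac{1}{2} \cdot 13 = \frac{13}{2}$)
$p{\left(L,Y \right)} = -28 + 3 Y$ ($p{\left(L,Y \right)} = Y + \left(\left(-28 + Y\right) + Y\right) = Y + \left(-28 + 2 Y\right) = -28 + 3 Y$)
$\left(-10 - 102\right) 35 + p{\left(- \frac{11}{-205},N{\left(4 \right)} \right)} = \left(-10 - 102\right) 35 + \left(-28 + 3 \cdot \frac{13}{2}\right) = \left(-112\right) 35 + \left(-28 + \frac{39}{2}\right) = -3920 - \frac{17}{2} = - \frac{7857}{2}$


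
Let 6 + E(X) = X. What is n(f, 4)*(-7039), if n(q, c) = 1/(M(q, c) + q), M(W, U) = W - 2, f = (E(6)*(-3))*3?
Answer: 7039/2 ≈ 3519.5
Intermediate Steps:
E(X) = -6 + X
f = 0 (f = ((-6 + 6)*(-3))*3 = (0*(-3))*3 = 0*3 = 0)
M(W, U) = -2 + W
n(q, c) = 1/(-2 + 2*q) (n(q, c) = 1/((-2 + q) + q) = 1/(-2 + 2*q))
n(f, 4)*(-7039) = (1/(2*(-1 + 0)))*(-7039) = ((½)/(-1))*(-7039) = ((½)*(-1))*(-7039) = -½*(-7039) = 7039/2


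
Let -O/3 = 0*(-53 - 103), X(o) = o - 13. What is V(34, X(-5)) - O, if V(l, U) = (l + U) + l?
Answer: 50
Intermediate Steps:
X(o) = -13 + o
V(l, U) = U + 2*l (V(l, U) = (U + l) + l = U + 2*l)
O = 0 (O = -0*(-53 - 103) = -0*(-156) = -3*0 = 0)
V(34, X(-5)) - O = ((-13 - 5) + 2*34) - 1*0 = (-18 + 68) + 0 = 50 + 0 = 50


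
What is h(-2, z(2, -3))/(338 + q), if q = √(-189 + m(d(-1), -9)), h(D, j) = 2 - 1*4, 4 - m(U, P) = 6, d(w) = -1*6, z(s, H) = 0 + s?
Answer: -676/114435 + 2*I*√191/114435 ≈ -0.0059073 + 0.00024154*I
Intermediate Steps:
z(s, H) = s
d(w) = -6
m(U, P) = -2 (m(U, P) = 4 - 1*6 = 4 - 6 = -2)
h(D, j) = -2 (h(D, j) = 2 - 4 = -2)
q = I*√191 (q = √(-189 - 2) = √(-191) = I*√191 ≈ 13.82*I)
h(-2, z(2, -3))/(338 + q) = -2/(338 + I*√191)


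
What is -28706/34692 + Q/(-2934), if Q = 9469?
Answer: -17196748/4241097 ≈ -4.0548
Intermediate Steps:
-28706/34692 + Q/(-2934) = -28706/34692 + 9469/(-2934) = -28706*1/34692 + 9469*(-1/2934) = -14353/17346 - 9469/2934 = -17196748/4241097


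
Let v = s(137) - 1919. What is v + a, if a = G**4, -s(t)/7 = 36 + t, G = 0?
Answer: -3130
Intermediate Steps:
s(t) = -252 - 7*t (s(t) = -7*(36 + t) = -252 - 7*t)
a = 0 (a = 0**4 = 0)
v = -3130 (v = (-252 - 7*137) - 1919 = (-252 - 959) - 1919 = -1211 - 1919 = -3130)
v + a = -3130 + 0 = -3130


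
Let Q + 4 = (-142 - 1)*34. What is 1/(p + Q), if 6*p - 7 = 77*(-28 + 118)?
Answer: -6/22259 ≈ -0.00026955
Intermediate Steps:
p = 6937/6 (p = 7/6 + (77*(-28 + 118))/6 = 7/6 + (77*90)/6 = 7/6 + (⅙)*6930 = 7/6 + 1155 = 6937/6 ≈ 1156.2)
Q = -4866 (Q = -4 + (-142 - 1)*34 = -4 - 143*34 = -4 - 4862 = -4866)
1/(p + Q) = 1/(6937/6 - 4866) = 1/(-22259/6) = -6/22259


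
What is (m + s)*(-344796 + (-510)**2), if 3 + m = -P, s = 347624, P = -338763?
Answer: -58133979264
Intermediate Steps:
m = 338760 (m = -3 - 1*(-338763) = -3 + 338763 = 338760)
(m + s)*(-344796 + (-510)**2) = (338760 + 347624)*(-344796 + (-510)**2) = 686384*(-344796 + 260100) = 686384*(-84696) = -58133979264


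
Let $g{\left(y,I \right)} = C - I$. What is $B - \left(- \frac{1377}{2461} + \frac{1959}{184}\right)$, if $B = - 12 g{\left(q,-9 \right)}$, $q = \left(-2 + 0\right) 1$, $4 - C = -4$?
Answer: $- \frac{4214949}{19688} \approx -214.09$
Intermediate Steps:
$C = 8$ ($C = 4 - -4 = 4 + 4 = 8$)
$q = -2$ ($q = \left(-2\right) 1 = -2$)
$g{\left(y,I \right)} = 8 - I$
$B = -204$ ($B = - 12 \left(8 - -9\right) = - 12 \left(8 + 9\right) = \left(-12\right) 17 = -204$)
$B - \left(- \frac{1377}{2461} + \frac{1959}{184}\right) = -204 - \left(- \frac{1377}{2461} + \frac{1959}{184}\right) = -204 - \frac{198597}{19688} = - \frac{4214949}{19688}$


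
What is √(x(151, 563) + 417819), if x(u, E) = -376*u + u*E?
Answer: 2*√111514 ≈ 667.87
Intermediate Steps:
x(u, E) = -376*u + E*u
√(x(151, 563) + 417819) = √(151*(-376 + 563) + 417819) = √(151*187 + 417819) = √(28237 + 417819) = √446056 = 2*√111514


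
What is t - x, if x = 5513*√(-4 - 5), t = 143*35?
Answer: 5005 - 16539*I ≈ 5005.0 - 16539.0*I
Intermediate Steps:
t = 5005
x = 16539*I (x = 5513*√(-9) = 5513*(3*I) = 16539*I ≈ 16539.0*I)
t - x = 5005 - 16539*I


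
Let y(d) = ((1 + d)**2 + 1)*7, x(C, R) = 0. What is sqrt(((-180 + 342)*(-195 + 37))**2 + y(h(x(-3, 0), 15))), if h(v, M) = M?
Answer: sqrt(655157015) ≈ 25596.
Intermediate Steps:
y(d) = 7 + 7*(1 + d)**2 (y(d) = (1 + (1 + d)**2)*7 = 7 + 7*(1 + d)**2)
sqrt(((-180 + 342)*(-195 + 37))**2 + y(h(x(-3, 0), 15))) = sqrt(((-180 + 342)*(-195 + 37))**2 + (7 + 7*(1 + 15)**2)) = sqrt((162*(-158))**2 + (7 + 7*16**2)) = sqrt((-25596)**2 + (7 + 7*256)) = sqrt(655155216 + (7 + 1792)) = sqrt(655155216 + 1799) = sqrt(655157015)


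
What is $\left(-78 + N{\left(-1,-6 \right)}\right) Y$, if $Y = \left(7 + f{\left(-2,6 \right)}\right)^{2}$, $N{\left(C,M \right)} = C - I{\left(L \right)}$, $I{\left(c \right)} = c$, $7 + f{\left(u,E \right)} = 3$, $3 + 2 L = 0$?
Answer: $- \frac{1395}{2} \approx -697.5$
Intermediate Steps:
$L = - \frac{3}{2}$ ($L = - \frac{3}{2} + \frac{1}{2} \cdot 0 = - \frac{3}{2} + 0 = - \frac{3}{2} \approx -1.5$)
$f{\left(u,E \right)} = -4$ ($f{\left(u,E \right)} = -7 + 3 = -4$)
$N{\left(C,M \right)} = \frac{3}{2} + C$ ($N{\left(C,M \right)} = C - - \frac{3}{2} = C + \frac{3}{2} = \frac{3}{2} + C$)
$Y = 9$ ($Y = \left(7 - 4\right)^{2} = 3^{2} = 9$)
$\left(-78 + N{\left(-1,-6 \right)}\right) Y = \left(-78 + \left(\frac{3}{2} - 1\right)\right) 9 = \left(-78 + \frac{1}{2}\right) 9 = \left(- \frac{155}{2}\right) 9 = - \frac{1395}{2}$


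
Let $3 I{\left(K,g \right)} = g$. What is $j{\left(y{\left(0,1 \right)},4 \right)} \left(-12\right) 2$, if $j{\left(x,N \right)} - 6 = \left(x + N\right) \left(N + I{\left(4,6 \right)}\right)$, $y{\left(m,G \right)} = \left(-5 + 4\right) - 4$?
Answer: $0$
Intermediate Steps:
$y{\left(m,G \right)} = -5$ ($y{\left(m,G \right)} = -1 - 4 = -5$)
$I{\left(K,g \right)} = \frac{g}{3}$
$j{\left(x,N \right)} = 6 + \left(2 + N\right) \left(N + x\right)$ ($j{\left(x,N \right)} = 6 + \left(x + N\right) \left(N + \frac{1}{3} \cdot 6\right) = 6 + \left(N + x\right) \left(N + 2\right) = 6 + \left(N + x\right) \left(2 + N\right) = 6 + \left(2 + N\right) \left(N + x\right)$)
$j{\left(y{\left(0,1 \right)},4 \right)} \left(-12\right) 2 = \left(6 + 4^{2} + 2 \cdot 4 + 2 \left(-5\right) + 4 \left(-5\right)\right) \left(-12\right) 2 = \left(6 + 16 + 8 - 10 - 20\right) \left(-12\right) 2 = 0 \left(-12\right) 2 = 0 \cdot 2 = 0$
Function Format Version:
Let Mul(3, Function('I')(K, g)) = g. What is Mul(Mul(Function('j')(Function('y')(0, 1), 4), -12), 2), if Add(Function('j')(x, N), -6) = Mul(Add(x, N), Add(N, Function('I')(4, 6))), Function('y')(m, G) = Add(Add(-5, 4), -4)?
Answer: 0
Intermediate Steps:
Function('y')(m, G) = -5 (Function('y')(m, G) = Add(-1, -4) = -5)
Function('I')(K, g) = Mul(Rational(1, 3), g)
Function('j')(x, N) = Add(6, Mul(Add(2, N), Add(N, x))) (Function('j')(x, N) = Add(6, Mul(Add(x, N), Add(N, Mul(Rational(1, 3), 6)))) = Add(6, Mul(Add(N, x), Add(N, 2))) = Add(6, Mul(Add(N, x), Add(2, N))) = Add(6, Mul(Add(2, N), Add(N, x))))
Mul(Mul(Function('j')(Function('y')(0, 1), 4), -12), 2) = Mul(Mul(Add(6, Pow(4, 2), Mul(2, 4), Mul(2, -5), Mul(4, -5)), -12), 2) = Mul(Mul(Add(6, 16, 8, -10, -20), -12), 2) = Mul(Mul(0, -12), 2) = Mul(0, 2) = 0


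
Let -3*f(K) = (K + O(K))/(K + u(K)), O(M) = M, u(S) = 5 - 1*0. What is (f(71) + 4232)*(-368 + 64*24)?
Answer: 281708168/57 ≈ 4.9422e+6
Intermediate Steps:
u(S) = 5 (u(S) = 5 + 0 = 5)
f(K) = -2*K/(3*(5 + K)) (f(K) = -(K + K)/(3*(K + 5)) = -2*K/(3*(5 + K)))
(f(71) + 4232)*(-368 + 64*24) = (-2*71/(15 + 3*71) + 4232)*(-368 + 64*24) = (-2*71/(15 + 213) + 4232)*(-368 + 1536) = (-2*71/228 + 4232)*1168 = (-2*71*1/228 + 4232)*1168 = (-71/114 + 4232)*1168 = (482377/114)*1168 = 281708168/57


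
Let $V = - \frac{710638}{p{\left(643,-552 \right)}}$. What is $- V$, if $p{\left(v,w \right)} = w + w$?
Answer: $- \frac{355319}{552} \approx -643.69$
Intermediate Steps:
$p{\left(v,w \right)} = 2 w$
$V = \frac{355319}{552}$ ($V = - \frac{710638}{2 \left(-552\right)} = - \frac{710638}{-1104} = \left(-710638\right) \left(- \frac{1}{1104}\right) = \frac{355319}{552} \approx 643.69$)
$- V = \left(-1\right) \frac{355319}{552} = - \frac{355319}{552}$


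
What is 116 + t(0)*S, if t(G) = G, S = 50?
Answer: 116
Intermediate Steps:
116 + t(0)*S = 116 + 0*50 = 116 + 0 = 116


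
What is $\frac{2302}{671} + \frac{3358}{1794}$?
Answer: $\frac{138761}{26169} \approx 5.3025$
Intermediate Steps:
$\frac{2302}{671} + \frac{3358}{1794} = 2302 \cdot \frac{1}{671} + 3358 \cdot \frac{1}{1794} = \frac{2302}{671} + \frac{73}{39} = \frac{138761}{26169}$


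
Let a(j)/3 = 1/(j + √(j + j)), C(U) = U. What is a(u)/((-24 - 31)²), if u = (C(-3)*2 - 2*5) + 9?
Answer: -1/9075 - I*√14/63525 ≈ -0.00011019 - 5.8901e-5*I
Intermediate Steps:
u = -7 (u = (-3*2 - 2*5) + 9 = (-6 - 10) + 9 = -16 + 9 = -7)
a(j) = 3/(j + √2*√j) (a(j) = 3/(j + √(j + j)) = 3/(j + √(2*j)) = 3/(j + √2*√j))
a(u)/((-24 - 31)²) = (3/(-7 + √2*√(-7)))/((-24 - 31)²) = (3/(-7 + √2*(I*√7)))/((-55)²) = (3/(-7 + I*√14))/3025 = (3/(-7 + I*√14))*(1/3025) = 3/(3025*(-7 + I*√14))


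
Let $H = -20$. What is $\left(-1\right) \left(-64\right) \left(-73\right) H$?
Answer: $93440$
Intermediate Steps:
$\left(-1\right) \left(-64\right) \left(-73\right) H = \left(-1\right) \left(-64\right) \left(-73\right) \left(-20\right) = 64 \left(-73\right) \left(-20\right) = \left(-4672\right) \left(-20\right) = 93440$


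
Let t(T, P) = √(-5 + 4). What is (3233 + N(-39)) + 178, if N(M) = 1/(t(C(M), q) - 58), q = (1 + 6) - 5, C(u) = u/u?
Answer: 11477957/3365 - I/3365 ≈ 3411.0 - 0.00029718*I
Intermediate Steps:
C(u) = 1
q = 2 (q = 7 - 5 = 2)
t(T, P) = I (t(T, P) = √(-1) = I)
N(M) = (-58 - I)/3365 (N(M) = 1/(I - 58) = 1/(-58 + I) = (-58 - I)/3365)
(3233 + N(-39)) + 178 = (3233 + (-58/3365 - I/3365)) + 178 = (10878987/3365 - I/3365) + 178 = 11477957/3365 - I/3365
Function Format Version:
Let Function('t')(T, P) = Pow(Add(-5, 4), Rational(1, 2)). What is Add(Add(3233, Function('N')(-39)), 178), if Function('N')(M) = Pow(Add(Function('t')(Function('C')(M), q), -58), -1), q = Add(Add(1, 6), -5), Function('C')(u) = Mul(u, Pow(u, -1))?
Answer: Add(Rational(11477957, 3365), Mul(Rational(-1, 3365), I)) ≈ Add(3411.0, Mul(-0.00029718, I))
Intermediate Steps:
Function('C')(u) = 1
q = 2 (q = Add(7, -5) = 2)
Function('t')(T, P) = I (Function('t')(T, P) = Pow(-1, Rational(1, 2)) = I)
Function('N')(M) = Mul(Rational(1, 3365), Add(-58, Mul(-1, I))) (Function('N')(M) = Pow(Add(I, -58), -1) = Pow(Add(-58, I), -1) = Mul(Rational(1, 3365), Add(-58, Mul(-1, I))))
Add(Add(3233, Function('N')(-39)), 178) = Add(Add(3233, Add(Rational(-58, 3365), Mul(Rational(-1, 3365), I))), 178) = Add(Add(Rational(10878987, 3365), Mul(Rational(-1, 3365), I)), 178) = Add(Rational(11477957, 3365), Mul(Rational(-1, 3365), I))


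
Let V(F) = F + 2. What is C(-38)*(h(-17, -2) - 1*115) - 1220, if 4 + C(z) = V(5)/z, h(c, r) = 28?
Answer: -32527/38 ≈ -855.97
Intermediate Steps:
V(F) = 2 + F
C(z) = -4 + 7/z (C(z) = -4 + (2 + 5)/z = -4 + 7/z)
C(-38)*(h(-17, -2) - 1*115) - 1220 = (-4 + 7/(-38))*(28 - 1*115) - 1220 = (-4 + 7*(-1/38))*(28 - 115) - 1220 = (-4 - 7/38)*(-87) - 1220 = -159/38*(-87) - 1220 = 13833/38 - 1220 = -32527/38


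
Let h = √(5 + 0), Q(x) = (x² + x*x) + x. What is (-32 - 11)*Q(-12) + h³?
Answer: -11868 + 5*√5 ≈ -11857.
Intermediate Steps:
Q(x) = x + 2*x² (Q(x) = (x² + x²) + x = 2*x² + x = x + 2*x²)
h = √5 ≈ 2.2361
(-32 - 11)*Q(-12) + h³ = (-32 - 11)*(-12*(1 + 2*(-12))) + (√5)³ = -(-516)*(1 - 24) + 5*√5 = -(-516)*(-23) + 5*√5 = -43*276 + 5*√5 = -11868 + 5*√5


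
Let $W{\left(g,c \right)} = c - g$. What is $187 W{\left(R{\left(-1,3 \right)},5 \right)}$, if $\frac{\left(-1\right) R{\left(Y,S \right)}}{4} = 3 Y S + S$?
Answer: $-3553$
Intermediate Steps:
$R{\left(Y,S \right)} = - 4 S - 12 S Y$ ($R{\left(Y,S \right)} = - 4 \left(3 Y S + S\right) = - 4 \left(3 S Y + S\right) = - 4 \left(S + 3 S Y\right) = - 4 S - 12 S Y$)
$187 W{\left(R{\left(-1,3 \right)},5 \right)} = 187 \left(5 - \left(-4\right) 3 \left(1 + 3 \left(-1\right)\right)\right) = 187 \left(5 - \left(-4\right) 3 \left(1 - 3\right)\right) = 187 \left(5 - \left(-4\right) 3 \left(-2\right)\right) = 187 \left(5 - 24\right) = 187 \left(-19\right) = -3553$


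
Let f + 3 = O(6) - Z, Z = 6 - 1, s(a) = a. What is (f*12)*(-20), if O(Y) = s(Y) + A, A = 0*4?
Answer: 480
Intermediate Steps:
A = 0
Z = 5
O(Y) = Y (O(Y) = Y + 0 = Y)
f = -2 (f = -3 + (6 - 1*5) = -3 + (6 - 5) = -3 + 1 = -2)
(f*12)*(-20) = -2*12*(-20) = -24*(-20) = 480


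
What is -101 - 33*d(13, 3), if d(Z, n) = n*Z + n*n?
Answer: -1685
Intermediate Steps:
d(Z, n) = n² + Z*n (d(Z, n) = Z*n + n² = n² + Z*n)
-101 - 33*d(13, 3) = -101 - 99*(13 + 3) = -101 - 99*16 = -101 - 33*48 = -101 - 1584 = -1685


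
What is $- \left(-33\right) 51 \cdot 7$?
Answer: $11781$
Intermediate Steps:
$- \left(-33\right) 51 \cdot 7 = - \left(-1683\right) 7 = \left(-1\right) \left(-11781\right) = 11781$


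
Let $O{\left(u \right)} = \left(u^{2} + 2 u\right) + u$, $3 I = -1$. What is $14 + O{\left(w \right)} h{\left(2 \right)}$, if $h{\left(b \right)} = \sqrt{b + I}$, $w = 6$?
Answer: $14 + 18 \sqrt{15} \approx 83.714$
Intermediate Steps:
$I = - \frac{1}{3}$ ($I = \frac{1}{3} \left(-1\right) = - \frac{1}{3} \approx -0.33333$)
$O{\left(u \right)} = u^{2} + 3 u$
$h{\left(b \right)} = \sqrt{- \frac{1}{3} + b}$ ($h{\left(b \right)} = \sqrt{b - \frac{1}{3}} = \sqrt{- \frac{1}{3} + b}$)
$14 + O{\left(w \right)} h{\left(2 \right)} = 14 + 6 \left(3 + 6\right) \frac{\sqrt{-3 + 9 \cdot 2}}{3} = 14 + 6 \cdot 9 \frac{\sqrt{-3 + 18}}{3} = 14 + 54 \frac{\sqrt{15}}{3} = 14 + 18 \sqrt{15}$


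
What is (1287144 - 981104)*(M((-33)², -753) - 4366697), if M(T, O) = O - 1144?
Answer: -1336964507760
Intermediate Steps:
M(T, O) = -1144 + O
(1287144 - 981104)*(M((-33)², -753) - 4366697) = (1287144 - 981104)*((-1144 - 753) - 4366697) = 306040*(-1897 - 4366697) = 306040*(-4368594) = -1336964507760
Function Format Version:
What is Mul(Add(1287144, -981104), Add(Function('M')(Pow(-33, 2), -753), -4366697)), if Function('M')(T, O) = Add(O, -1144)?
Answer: -1336964507760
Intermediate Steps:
Function('M')(T, O) = Add(-1144, O)
Mul(Add(1287144, -981104), Add(Function('M')(Pow(-33, 2), -753), -4366697)) = Mul(Add(1287144, -981104), Add(Add(-1144, -753), -4366697)) = Mul(306040, Add(-1897, -4366697)) = Mul(306040, -4368594) = -1336964507760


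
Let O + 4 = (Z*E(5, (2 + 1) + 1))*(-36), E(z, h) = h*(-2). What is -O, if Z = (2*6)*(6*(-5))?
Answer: 103684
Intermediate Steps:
E(z, h) = -2*h
Z = -360 (Z = 12*(-30) = -360)
O = -103684 (O = -4 - (-720)*((2 + 1) + 1)*(-36) = -4 - (-720)*(3 + 1)*(-36) = -4 - (-720)*4*(-36) = -4 - 360*(-8)*(-36) = -4 + 2880*(-36) = -4 - 103680 = -103684)
-O = -1*(-103684) = 103684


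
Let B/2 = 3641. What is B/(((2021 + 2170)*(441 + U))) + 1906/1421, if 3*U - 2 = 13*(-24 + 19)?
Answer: 21852773/16242030 ≈ 1.3454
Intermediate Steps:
U = -21 (U = ⅔ + (13*(-24 + 19))/3 = ⅔ + (13*(-5))/3 = ⅔ + (⅓)*(-65) = ⅔ - 65/3 = -21)
B = 7282 (B = 2*3641 = 7282)
B/(((2021 + 2170)*(441 + U))) + 1906/1421 = 7282/(((2021 + 2170)*(441 - 21))) + 1906/1421 = 7282/((4191*420)) + 1906*(1/1421) = 7282/1760220 + 1906/1421 = 7282*(1/1760220) + 1906/1421 = 331/80010 + 1906/1421 = 21852773/16242030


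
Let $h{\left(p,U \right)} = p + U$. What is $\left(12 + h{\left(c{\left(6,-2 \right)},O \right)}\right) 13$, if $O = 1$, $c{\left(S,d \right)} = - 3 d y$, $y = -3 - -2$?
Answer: $91$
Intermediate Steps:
$y = -1$ ($y = -3 + 2 = -1$)
$c{\left(S,d \right)} = 3 d$ ($c{\left(S,d \right)} = - 3 d \left(-1\right) = 3 d$)
$h{\left(p,U \right)} = U + p$
$\left(12 + h{\left(c{\left(6,-2 \right)},O \right)}\right) 13 = \left(12 + \left(1 + 3 \left(-2\right)\right)\right) 13 = \left(12 + \left(1 - 6\right)\right) 13 = \left(12 - 5\right) 13 = 7 \cdot 13 = 91$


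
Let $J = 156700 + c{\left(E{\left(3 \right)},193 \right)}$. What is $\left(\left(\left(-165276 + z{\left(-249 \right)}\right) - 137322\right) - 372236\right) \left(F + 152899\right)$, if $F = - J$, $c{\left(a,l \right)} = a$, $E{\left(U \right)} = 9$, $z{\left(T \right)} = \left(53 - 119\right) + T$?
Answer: $2572317690$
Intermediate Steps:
$z{\left(T \right)} = -66 + T$
$J = 156709$ ($J = 156700 + 9 = 156709$)
$F = -156709$ ($F = \left(-1\right) 156709 = -156709$)
$\left(\left(\left(-165276 + z{\left(-249 \right)}\right) - 137322\right) - 372236\right) \left(F + 152899\right) = \left(\left(\left(-165276 - 315\right) - 137322\right) - 372236\right) \left(-156709 + 152899\right) = \left(\left(\left(-165276 - 315\right) - 137322\right) - 372236\right) \left(-3810\right) = \left(\left(-165591 - 137322\right) - 372236\right) \left(-3810\right) = \left(-302913 - 372236\right) \left(-3810\right) = \left(-675149\right) \left(-3810\right) = 2572317690$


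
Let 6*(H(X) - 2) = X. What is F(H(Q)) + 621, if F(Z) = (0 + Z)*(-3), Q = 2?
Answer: 614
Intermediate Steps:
H(X) = 2 + X/6
F(Z) = -3*Z (F(Z) = Z*(-3) = -3*Z)
F(H(Q)) + 621 = -3*(2 + (⅙)*2) + 621 = -3*(2 + ⅓) + 621 = -3*7/3 + 621 = -7 + 621 = 614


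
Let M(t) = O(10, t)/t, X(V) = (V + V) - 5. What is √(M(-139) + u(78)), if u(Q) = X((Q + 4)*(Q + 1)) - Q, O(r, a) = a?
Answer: √12874 ≈ 113.46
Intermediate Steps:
X(V) = -5 + 2*V (X(V) = 2*V - 5 = -5 + 2*V)
M(t) = 1 (M(t) = t/t = 1)
u(Q) = -5 - Q + 2*(1 + Q)*(4 + Q) (u(Q) = (-5 + 2*((Q + 4)*(Q + 1))) - Q = (-5 + 2*((4 + Q)*(1 + Q))) - Q = (-5 + 2*((1 + Q)*(4 + Q))) - Q = (-5 + 2*(1 + Q)*(4 + Q)) - Q = -5 - Q + 2*(1 + Q)*(4 + Q))
√(M(-139) + u(78)) = √(1 + (3 + 2*78² + 9*78)) = √(1 + (3 + 2*6084 + 702)) = √(1 + (3 + 12168 + 702)) = √(1 + 12873) = √12874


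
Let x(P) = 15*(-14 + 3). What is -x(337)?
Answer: 165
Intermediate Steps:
x(P) = -165 (x(P) = 15*(-11) = -165)
-x(337) = -1*(-165) = 165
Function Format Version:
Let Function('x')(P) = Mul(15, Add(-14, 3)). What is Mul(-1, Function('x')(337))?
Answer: 165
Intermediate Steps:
Function('x')(P) = -165 (Function('x')(P) = Mul(15, -11) = -165)
Mul(-1, Function('x')(337)) = Mul(-1, -165) = 165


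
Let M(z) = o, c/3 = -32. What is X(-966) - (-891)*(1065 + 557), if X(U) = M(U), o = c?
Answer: 1445106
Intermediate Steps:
c = -96 (c = 3*(-32) = -96)
o = -96
M(z) = -96
X(U) = -96
X(-966) - (-891)*(1065 + 557) = -96 - (-891)*(1065 + 557) = -96 - (-891)*1622 = -96 - 1*(-1445202) = -96 + 1445202 = 1445106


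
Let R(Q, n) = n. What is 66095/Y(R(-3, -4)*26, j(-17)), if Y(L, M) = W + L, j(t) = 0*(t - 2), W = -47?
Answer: -66095/151 ≈ -437.72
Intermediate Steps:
j(t) = 0 (j(t) = 0*(-2 + t) = 0)
Y(L, M) = -47 + L
66095/Y(R(-3, -4)*26, j(-17)) = 66095/(-47 - 4*26) = 66095/(-47 - 104) = 66095/(-151) = 66095*(-1/151) = -66095/151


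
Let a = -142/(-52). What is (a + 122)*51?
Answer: 165393/26 ≈ 6361.3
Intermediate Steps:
a = 71/26 (a = -142*(-1/52) = 71/26 ≈ 2.7308)
(a + 122)*51 = (71/26 + 122)*51 = (3243/26)*51 = 165393/26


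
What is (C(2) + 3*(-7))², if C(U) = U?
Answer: 361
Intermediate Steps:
(C(2) + 3*(-7))² = (2 + 3*(-7))² = (2 - 21)² = (-19)² = 361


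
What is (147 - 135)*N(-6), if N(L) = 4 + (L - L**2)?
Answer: -456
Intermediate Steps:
N(L) = 4 + L - L**2
(147 - 135)*N(-6) = (147 - 135)*(4 - 6 - 1*(-6)**2) = 12*(4 - 6 - 1*36) = 12*(4 - 6 - 36) = 12*(-38) = -456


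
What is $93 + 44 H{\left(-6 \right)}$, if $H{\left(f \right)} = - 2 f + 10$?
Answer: $1061$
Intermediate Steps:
$H{\left(f \right)} = 10 - 2 f$
$93 + 44 H{\left(-6 \right)} = 93 + 44 \left(10 - -12\right) = 93 + 44 \left(10 + 12\right) = 93 + 44 \cdot 22 = 93 + 968 = 1061$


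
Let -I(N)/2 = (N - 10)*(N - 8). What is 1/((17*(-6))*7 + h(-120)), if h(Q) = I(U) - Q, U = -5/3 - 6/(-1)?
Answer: -9/5720 ≈ -0.0015734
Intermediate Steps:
U = 13/3 (U = -5*⅓ - 6*(-1) = -5/3 + 6 = 13/3 ≈ 4.3333)
I(N) = -2*(-10 + N)*(-8 + N) (I(N) = -2*(N - 10)*(N - 8) = -2*(-10 + N)*(-8 + N))
h(Q) = -374/9 - Q (h(Q) = (-160 - 2*(13/3)² + 36*(13/3)) - Q = (-160 - 2*169/9 + 156) - Q = (-160 - 338/9 + 156) - Q = -374/9 - Q)
1/((17*(-6))*7 + h(-120)) = 1/((17*(-6))*7 + (-374/9 - 1*(-120))) = 1/(-102*7 + (-374/9 + 120)) = 1/(-714 + 706/9) = 1/(-5720/9) = -9/5720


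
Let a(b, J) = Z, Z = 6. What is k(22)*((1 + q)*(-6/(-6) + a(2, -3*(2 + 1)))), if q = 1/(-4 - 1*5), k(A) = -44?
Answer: -2464/9 ≈ -273.78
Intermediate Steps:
q = -1/9 (q = 1/(-4 - 5) = 1/(-9) = -1/9 ≈ -0.11111)
a(b, J) = 6
k(22)*((1 + q)*(-6/(-6) + a(2, -3*(2 + 1)))) = -44*(1 - 1/9)*(-6/(-6) + 6) = -352*(-6*(-1/6) + 6)/9 = -352*(1 + 6)/9 = -352*7/9 = -44*56/9 = -2464/9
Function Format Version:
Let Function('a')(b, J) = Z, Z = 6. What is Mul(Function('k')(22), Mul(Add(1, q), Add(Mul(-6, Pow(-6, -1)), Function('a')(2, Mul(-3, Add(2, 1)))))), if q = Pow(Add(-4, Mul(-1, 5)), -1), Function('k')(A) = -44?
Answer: Rational(-2464, 9) ≈ -273.78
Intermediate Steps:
q = Rational(-1, 9) (q = Pow(Add(-4, -5), -1) = Pow(-9, -1) = Rational(-1, 9) ≈ -0.11111)
Function('a')(b, J) = 6
Mul(Function('k')(22), Mul(Add(1, q), Add(Mul(-6, Pow(-6, -1)), Function('a')(2, Mul(-3, Add(2, 1)))))) = Mul(-44, Mul(Add(1, Rational(-1, 9)), Add(Mul(-6, Pow(-6, -1)), 6))) = Mul(-44, Mul(Rational(8, 9), Add(Mul(-6, Rational(-1, 6)), 6))) = Mul(-44, Mul(Rational(8, 9), Add(1, 6))) = Mul(-44, Mul(Rational(8, 9), 7)) = Mul(-44, Rational(56, 9)) = Rational(-2464, 9)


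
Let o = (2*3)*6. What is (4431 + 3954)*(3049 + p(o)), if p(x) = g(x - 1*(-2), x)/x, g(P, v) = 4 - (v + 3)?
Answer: 306692555/12 ≈ 2.5558e+7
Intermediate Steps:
o = 36 (o = 6*6 = 36)
g(P, v) = 1 - v (g(P, v) = 4 - (3 + v) = 4 + (-3 - v) = 1 - v)
p(x) = (1 - x)/x
(4431 + 3954)*(3049 + p(o)) = (4431 + 3954)*(3049 + (1 - 1*36)/36) = 8385*(3049 + (1 - 36)/36) = 8385*(3049 + (1/36)*(-35)) = 8385*(3049 - 35/36) = 8385*(109729/36) = 306692555/12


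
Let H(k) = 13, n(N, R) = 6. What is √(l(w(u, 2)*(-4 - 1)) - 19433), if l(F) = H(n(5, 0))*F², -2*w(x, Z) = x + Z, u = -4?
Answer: 2*I*√4777 ≈ 138.23*I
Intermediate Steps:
w(x, Z) = -Z/2 - x/2 (w(x, Z) = -(x + Z)/2 = -(Z + x)/2 = -Z/2 - x/2)
l(F) = 13*F²
√(l(w(u, 2)*(-4 - 1)) - 19433) = √(13*((-½*2 - ½*(-4))*(-4 - 1))² - 19433) = √(13*((-1 + 2)*(-5))² - 19433) = √(13*(1*(-5))² - 19433) = √(13*(-5)² - 19433) = √(13*25 - 19433) = √(325 - 19433) = √(-19108) = 2*I*√4777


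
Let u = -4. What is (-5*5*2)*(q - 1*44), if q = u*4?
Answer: 3000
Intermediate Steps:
q = -16 (q = -4*4 = -16)
(-5*5*2)*(q - 1*44) = (-5*5*2)*(-16 - 1*44) = (-25*2)*(-16 - 44) = -50*(-60) = 3000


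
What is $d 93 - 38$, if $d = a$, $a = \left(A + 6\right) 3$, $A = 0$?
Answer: $1636$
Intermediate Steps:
$a = 18$ ($a = \left(0 + 6\right) 3 = 6 \cdot 3 = 18$)
$d = 18$
$d 93 - 38 = 18 \cdot 93 - 38 = 1674 - 38 = 1636$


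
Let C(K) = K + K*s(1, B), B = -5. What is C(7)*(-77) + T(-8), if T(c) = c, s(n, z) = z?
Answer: 2148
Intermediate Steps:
C(K) = -4*K (C(K) = K + K*(-5) = K - 5*K = -4*K)
C(7)*(-77) + T(-8) = -4*7*(-77) - 8 = -28*(-77) - 8 = 2156 - 8 = 2148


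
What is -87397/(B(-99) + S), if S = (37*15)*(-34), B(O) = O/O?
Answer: 87397/18869 ≈ 4.6318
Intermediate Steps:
B(O) = 1
S = -18870 (S = 555*(-34) = -18870)
-87397/(B(-99) + S) = -87397/(1 - 18870) = -87397/(-18869) = -87397*(-1/18869) = 87397/18869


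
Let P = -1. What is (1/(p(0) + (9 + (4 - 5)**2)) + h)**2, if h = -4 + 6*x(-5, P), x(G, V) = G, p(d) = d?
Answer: 114921/100 ≈ 1149.2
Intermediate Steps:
h = -34 (h = -4 + 6*(-5) = -4 - 30 = -34)
(1/(p(0) + (9 + (4 - 5)**2)) + h)**2 = (1/(0 + (9 + (4 - 5)**2)) - 34)**2 = (1/(0 + (9 + (-1)**2)) - 34)**2 = (1/(0 + (9 + 1)) - 34)**2 = (1/(0 + 10) - 34)**2 = (1/10 - 34)**2 = (-339/10)**2 = 114921/100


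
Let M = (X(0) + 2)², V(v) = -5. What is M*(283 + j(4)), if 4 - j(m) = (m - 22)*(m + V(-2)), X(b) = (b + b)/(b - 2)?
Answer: 1076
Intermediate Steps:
X(b) = 2*b/(-2 + b) (X(b) = (2*b)/(-2 + b) = 2*b/(-2 + b))
j(m) = 4 - (-22 + m)*(-5 + m) (j(m) = 4 - (m - 22)*(m - 5) = 4 - (-22 + m)*(-5 + m))
M = 4 (M = (2*0/(-2 + 0) + 2)² = (2*0/(-2) + 2)² = (2*0*(-½) + 2)² = (0 + 2)² = 2² = 4)
M*(283 + j(4)) = 4*(283 + (-106 - 1*4² + 27*4)) = 4*(283 + (-106 - 1*16 + 108)) = 4*(283 + (-106 - 16 + 108)) = 4*(283 - 14) = 4*269 = 1076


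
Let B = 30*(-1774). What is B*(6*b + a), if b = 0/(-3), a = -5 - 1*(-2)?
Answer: 159660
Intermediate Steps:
a = -3 (a = -5 + 2 = -3)
B = -53220
b = 0 (b = 0*(-⅓) = 0)
B*(6*b + a) = -53220*(6*0 - 3) = -53220*(0 - 3) = -53220*(-3) = 159660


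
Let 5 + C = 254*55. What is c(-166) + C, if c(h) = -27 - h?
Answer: 14104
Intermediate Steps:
C = 13965 (C = -5 + 254*55 = -5 + 13970 = 13965)
c(-166) + C = (-27 - 1*(-166)) + 13965 = (-27 + 166) + 13965 = 139 + 13965 = 14104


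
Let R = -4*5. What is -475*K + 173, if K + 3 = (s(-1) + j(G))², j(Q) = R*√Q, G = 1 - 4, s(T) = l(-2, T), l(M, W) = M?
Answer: 569698 - 38000*I*√3 ≈ 5.697e+5 - 65818.0*I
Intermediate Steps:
R = -20
s(T) = -2
G = -3
j(Q) = -20*√Q
K = -3 + (-2 - 20*I*√3)² ≈ -1199.0 + 138.56*I
-475*K + 173 = -475*(-1199 + 80*I*√3) + 173 = (569525 - 38000*I*√3) + 173 = 569698 - 38000*I*√3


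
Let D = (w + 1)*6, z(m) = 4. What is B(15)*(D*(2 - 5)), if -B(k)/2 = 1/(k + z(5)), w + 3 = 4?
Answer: 72/19 ≈ 3.7895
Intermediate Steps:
w = 1 (w = -3 + 4 = 1)
D = 12 (D = (1 + 1)*6 = 2*6 = 12)
B(k) = -2/(4 + k) (B(k) = -2/(k + 4) = -2/(4 + k))
B(15)*(D*(2 - 5)) = (-2/(4 + 15))*(12*(2 - 5)) = (-2/19)*(12*(-3)) = -2*1/19*(-36) = -2/19*(-36) = 72/19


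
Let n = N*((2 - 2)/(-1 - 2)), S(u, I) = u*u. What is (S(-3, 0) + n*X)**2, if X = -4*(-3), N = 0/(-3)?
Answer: 81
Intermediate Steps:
S(u, I) = u**2
N = 0 (N = 0*(-1/3) = 0)
X = 12
n = 0 (n = 0*((2 - 2)/(-1 - 2)) = 0*(0/(-3)) = 0*(0*(-1/3)) = 0*0 = 0)
(S(-3, 0) + n*X)**2 = ((-3)**2 + 0*12)**2 = (9 + 0)**2 = 9**2 = 81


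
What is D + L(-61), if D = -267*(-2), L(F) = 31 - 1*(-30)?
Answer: 595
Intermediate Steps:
L(F) = 61 (L(F) = 31 + 30 = 61)
D = 534
D + L(-61) = 534 + 61 = 595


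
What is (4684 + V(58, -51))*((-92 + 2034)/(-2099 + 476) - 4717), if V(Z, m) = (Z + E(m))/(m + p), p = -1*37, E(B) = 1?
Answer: -3155963261189/142824 ≈ -2.2097e+7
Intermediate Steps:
p = -37
V(Z, m) = (1 + Z)/(-37 + m) (V(Z, m) = (Z + 1)/(m - 37) = (1 + Z)/(-37 + m))
(4684 + V(58, -51))*((-92 + 2034)/(-2099 + 476) - 4717) = (4684 + (1 + 58)/(-37 - 51))*((-92 + 2034)/(-2099 + 476) - 4717) = (4684 + 59/(-88))*(1942/(-1623) - 4717) = (4684 - 1/88*59)*(1942*(-1/1623) - 4717) = (4684 - 59/88)*(-1942/1623 - 4717) = (412133/88)*(-7657633/1623) = -3155963261189/142824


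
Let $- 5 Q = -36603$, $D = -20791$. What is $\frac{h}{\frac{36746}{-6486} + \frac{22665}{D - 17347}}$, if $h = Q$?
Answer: $- \frac{4527115189002}{3871060345} \approx -1169.5$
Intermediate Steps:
$Q = \frac{36603}{5}$ ($Q = \left(- \frac{1}{5}\right) \left(-36603\right) = \frac{36603}{5} \approx 7320.6$)
$h = \frac{36603}{5} \approx 7320.6$
$\frac{h}{\frac{36746}{-6486} + \frac{22665}{D - 17347}} = \frac{36603}{5 \left(\frac{36746}{-6486} + \frac{22665}{-20791 - 17347}\right)} = \frac{36603}{5 \left(36746 \left(- \frac{1}{6486}\right) + \frac{22665}{-38138}\right)} = \frac{36603}{5 \left(- \frac{18373}{3243} + 22665 \left(- \frac{1}{38138}\right)\right)} = \frac{36603}{5 \left(- \frac{18373}{3243} - \frac{22665}{38138}\right)} = \frac{36603}{5 \left(- \frac{774212069}{123681534}\right)} = \frac{36603}{5} \left(- \frac{123681534}{774212069}\right) = - \frac{4527115189002}{3871060345}$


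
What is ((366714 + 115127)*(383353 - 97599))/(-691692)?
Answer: -68843996557/345846 ≈ -1.9906e+5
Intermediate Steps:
((366714 + 115127)*(383353 - 97599))/(-691692) = (481841*285754)*(-1/691692) = 137687993114*(-1/691692) = -68843996557/345846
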